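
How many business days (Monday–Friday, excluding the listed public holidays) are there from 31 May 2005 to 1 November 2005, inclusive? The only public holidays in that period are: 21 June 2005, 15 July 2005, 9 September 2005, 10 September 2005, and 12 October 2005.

31 May 2005 is a Tuesday.
That's 155 days from start to end, counting both.
155 = 7 × 22 + 1, so there are 22 full weeks plus 1 extra day.
Each full week contributes 5 weekdays (Mon–Fri): 22 × 5 = 110.
The 1 extra day is Tue — 1 of them qualifies.
Total: 110 + 1 = 111.
Holidays: 21 June 2005 (Tue); 15 July 2005 (Fri); 9 September 2005 (Fri); 10 September 2005 (Sat); 12 October 2005 (Wed).
4 of the 5 holidays fall on weekdays; the rest are weekends and were already excluded.
Business days: 111 − 4 = 107.

107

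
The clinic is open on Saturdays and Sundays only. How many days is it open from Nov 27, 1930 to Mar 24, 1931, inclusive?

34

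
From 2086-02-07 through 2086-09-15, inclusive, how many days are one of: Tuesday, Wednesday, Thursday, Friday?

2086-02-07 is a Thursday.
The range spans 221 days (inclusive of both endpoints).
221 = 7 × 31 + 4, so there are 31 full weeks plus 4 extra days.
Each full week contributes 4 days from the set (Tue, Wed, Thu, Fri): 31 × 4 = 124.
The 4 extra days are Thursday, Friday, Saturday, Sunday — 2 of them qualify.
Total: 124 + 2 = 126.

126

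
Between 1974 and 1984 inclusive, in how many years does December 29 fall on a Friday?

Day of week of December 29 in each year:
1974: Sun, 1975: Mon, 1976: Wed, 1977: Thu, 1978: Fri ✓, 1979: Sat, 1980: Mon, 1981: Tue, 1982: Wed, 1983: Thu, 1984: Sat
Fridays: 1978.

1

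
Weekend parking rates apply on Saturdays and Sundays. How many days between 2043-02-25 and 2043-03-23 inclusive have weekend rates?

2043-02-25 is a Wednesday.
From 2043-02-25 to 2043-03-23 is 27 days inclusive.
27 = 7 × 3 + 6, so there are 3 full weeks plus 6 extra days.
Each full week contributes 2 weekend days (Sat, Sun): 3 × 2 = 6.
The 6 extra days are Wed, Thu, Fri, Sat, Sun, Mon — 2 of them qualify.
Total: 6 + 2 = 8.

8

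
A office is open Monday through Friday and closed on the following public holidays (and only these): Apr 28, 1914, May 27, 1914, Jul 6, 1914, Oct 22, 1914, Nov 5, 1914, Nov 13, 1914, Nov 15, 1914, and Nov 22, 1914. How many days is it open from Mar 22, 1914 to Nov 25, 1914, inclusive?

Mar 22, 1914 is a Sunday.
That's 249 days from start to end, counting both.
249 = 7 × 35 + 4, so there are 35 full weeks plus 4 extra days.
Each full week contributes 5 weekdays (Mon–Fri): 35 × 5 = 175.
The 4 extra days are Sunday, Monday, Tuesday, Wednesday — 3 of them qualify.
Total: 175 + 3 = 178.
Holidays: Apr 28, 1914 (Tue); May 27, 1914 (Wed); Jul 6, 1914 (Mon); Oct 22, 1914 (Thu); Nov 5, 1914 (Thu); Nov 13, 1914 (Fri); Nov 15, 1914 (Sun); Nov 22, 1914 (Sun).
6 of the 8 holidays fall on weekdays; the rest are weekends and were already excluded.
Business days: 178 − 6 = 172.

172 working days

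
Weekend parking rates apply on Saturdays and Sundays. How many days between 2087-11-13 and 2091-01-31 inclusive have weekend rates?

2087-11-13 is a Thursday.
That's 1176 days from start to end, counting both.
1176 = 7 × 168, so the span is exactly 168 full weeks.
Each full week contributes 2 weekend days (Sat, Sun): 168 × 2 = 336.
Total: 336.

336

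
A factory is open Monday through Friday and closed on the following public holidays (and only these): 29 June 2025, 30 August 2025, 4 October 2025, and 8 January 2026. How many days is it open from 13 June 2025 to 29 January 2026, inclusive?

13 June 2025 is a Friday.
The range spans 231 days (inclusive of both endpoints).
231 = 7 × 33, so the span is exactly 33 full weeks.
Each full week contributes 5 weekdays (Mon–Fri): 33 × 5 = 165.
Holidays: 29 June 2025 (Sun); 30 August 2025 (Sat); 4 October 2025 (Sat); 8 January 2026 (Thu).
1 of the 4 holidays fall on weekdays; the rest are weekends and were already excluded.
Business days: 165 − 1 = 164.

164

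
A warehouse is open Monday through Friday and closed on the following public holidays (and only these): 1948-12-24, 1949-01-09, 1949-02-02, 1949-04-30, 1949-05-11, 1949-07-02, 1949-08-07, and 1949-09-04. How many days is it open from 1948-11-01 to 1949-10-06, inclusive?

1948-11-01 is a Monday.
From 1948-11-01 to 1949-10-06 is 340 days inclusive.
340 = 7 × 48 + 4, so there are 48 full weeks plus 4 extra days.
Each full week contributes 5 weekdays (Mon–Fri): 48 × 5 = 240.
The 4 extra days are Monday, Tuesday, Wednesday, Thursday — 4 of them qualify.
Total: 240 + 4 = 244.
Holidays: 1948-12-24 (Fri); 1949-01-09 (Sun); 1949-02-02 (Wed); 1949-04-30 (Sat); 1949-05-11 (Wed); 1949-07-02 (Sat); 1949-08-07 (Sun); 1949-09-04 (Sun).
3 of the 8 holidays fall on weekdays; the rest are weekends and were already excluded.
Business days: 244 − 3 = 241.

241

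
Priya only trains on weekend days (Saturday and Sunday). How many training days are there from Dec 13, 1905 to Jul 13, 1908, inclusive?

270

Dec 13, 1905 is a Wednesday.
That's 944 days from start to end, counting both.
944 = 7 × 134 + 6, so there are 134 full weeks plus 6 extra days.
Each full week contributes 2 weekend days (Sat, Sun): 134 × 2 = 268.
The 6 extra days are Wed, Thu, Fri, Sat, Sun, Mon — 2 of them qualify.
Total: 268 + 2 = 270.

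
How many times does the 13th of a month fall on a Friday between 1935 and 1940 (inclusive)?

Friday-the-13ths by year:
1935: Sep, Dec
1936: Mar, Nov
1937: Aug
1938: May
1939: Jan, Oct
1940: Sep, Dec

10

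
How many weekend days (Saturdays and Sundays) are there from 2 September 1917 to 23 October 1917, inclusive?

2 September 1917 is a Sunday.
From 2 September 1917 to 23 October 1917 is 52 days inclusive.
52 = 7 × 7 + 3, so there are 7 full weeks plus 3 extra days.
Each full week contributes 2 weekend days (Sat, Sun): 7 × 2 = 14.
The 3 extra days are Sun, Mon, Tue — 1 of them qualifies.
Total: 14 + 1 = 15.

15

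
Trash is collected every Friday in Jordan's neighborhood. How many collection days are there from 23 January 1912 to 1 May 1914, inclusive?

119 Fridays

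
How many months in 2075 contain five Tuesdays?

A month has five Tuesdays exactly when Tuesday falls within its first (length − 28) days.
Jan: 31 days, starts Tue → 5 of Tue, Wed, Thu ✓
Feb: 28 days, starts Fri → 5 of (none)
Mar: 31 days, starts Fri → 5 of Fri, Sat, Sun
Apr: 30 days, starts Mon → 5 of Mon, Tue ✓
May: 31 days, starts Wed → 5 of Wed, Thu, Fri
Jun: 30 days, starts Sat → 5 of Sat, Sun
Jul: 31 days, starts Mon → 5 of Mon, Tue, Wed ✓
Aug: 31 days, starts Thu → 5 of Thu, Fri, Sat
Sep: 30 days, starts Sun → 5 of Sun, Mon
Oct: 31 days, starts Tue → 5 of Tue, Wed, Thu ✓
Nov: 30 days, starts Fri → 5 of Fri, Sat
Dec: 31 days, starts Sun → 5 of Sun, Mon, Tue ✓
Months with five Tuesdays: Jan, Apr, Jul, Oct, Dec.

5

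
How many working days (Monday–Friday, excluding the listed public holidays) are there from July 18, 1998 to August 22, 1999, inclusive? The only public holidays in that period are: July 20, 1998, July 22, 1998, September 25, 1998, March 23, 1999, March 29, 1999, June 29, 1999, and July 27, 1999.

278

July 18, 1998 is a Saturday.
That's 401 days from start to end, counting both.
401 = 7 × 57 + 2, so there are 57 full weeks plus 2 extra days.
Each full week contributes 5 weekdays (Mon–Fri): 57 × 5 = 285.
The 2 extra days are Saturday, Sunday — none qualify.
Total: 285 + 0 = 285.
Holidays: July 20, 1998 (Mon); July 22, 1998 (Wed); September 25, 1998 (Fri); March 23, 1999 (Tue); March 29, 1999 (Mon); June 29, 1999 (Tue); July 27, 1999 (Tue).
All 7 holidays fall on weekdays, so subtract 7.
Business days: 285 − 7 = 278.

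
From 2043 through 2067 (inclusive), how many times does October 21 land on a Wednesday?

Day of week of October 21 in each year:
2043: Wed ✓, 2044: Fri, 2045: Sat, 2046: Sun, 2047: Mon, 2048: Wed ✓, 2049: Thu, 2050: Fri, 2051: Sat, 2052: Mon, 2053: Tue, 2054: Wed ✓, 2055: Thu, 2056: Sat, 2057: Sun, 2058: Mon, 2059: Tue, 2060: Thu, 2061: Fri, 2062: Sat, 2063: Sun, 2064: Tue, 2065: Wed ✓, 2066: Thu, 2067: Fri
Wednesdays: 2043, 2048, 2054, 2065.

4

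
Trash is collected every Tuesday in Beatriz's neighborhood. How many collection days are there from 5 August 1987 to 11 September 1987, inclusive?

5

5 August 1987 is a Wednesday.
That's 38 days from start to end, counting both.
38 = 7 × 5 + 3, so there are 5 full weeks plus 3 extra days.
Each full week contributes one Tuesday: 5 so far.
The 3 extra days are Wednesday, Thursday, Friday — none qualify.
Total: 5 + 0 = 5.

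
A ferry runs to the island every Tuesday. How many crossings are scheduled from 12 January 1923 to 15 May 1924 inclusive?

70

12 January 1923 is a Friday.
The range spans 490 days (inclusive of both endpoints).
490 = 7 × 70, so the span is exactly 70 full weeks.
Each full week contributes one Tuesday: 70 so far.
Total: 70.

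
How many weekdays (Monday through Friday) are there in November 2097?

21

2097-11-01 is a Friday.
That's 30 days from start to end, counting both.
30 = 7 × 4 + 2, so there are 4 full weeks plus 2 extra days.
Each full week contributes 5 weekdays (Mon–Fri): 4 × 5 = 20.
The 2 extra days are Fri, Sat — 1 of them qualifies.
Total: 20 + 1 = 21.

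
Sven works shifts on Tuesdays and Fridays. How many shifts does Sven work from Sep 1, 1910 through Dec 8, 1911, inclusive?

133

Sep 1, 1910 is a Thursday.
From Sep 1, 1910 to Dec 8, 1911 is 464 days inclusive.
464 = 7 × 66 + 2, so there are 66 full weeks plus 2 extra days.
Each full week contributes 2 days from the set (Tue, Fri): 66 × 2 = 132.
The 2 extra days are Thu, Fri — 1 of them qualifies.
Total: 132 + 1 = 133.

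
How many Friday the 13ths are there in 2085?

2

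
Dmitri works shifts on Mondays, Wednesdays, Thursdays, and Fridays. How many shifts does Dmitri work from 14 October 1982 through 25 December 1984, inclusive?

459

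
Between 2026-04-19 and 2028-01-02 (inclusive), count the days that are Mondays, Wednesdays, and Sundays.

2026-04-19 is a Sunday.
The range spans 624 days (inclusive of both endpoints).
624 = 7 × 89 + 1, so there are 89 full weeks plus 1 extra day.
Each full week contributes 3 days from the set (Mon, Wed, Sun): 89 × 3 = 267.
The 1 extra day is Sun — 1 of them qualifies.
Total: 267 + 1 = 268.

268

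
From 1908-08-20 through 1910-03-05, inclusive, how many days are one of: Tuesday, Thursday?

1908-08-20 is a Thursday.
That's 563 days from start to end, counting both.
563 = 7 × 80 + 3, so there are 80 full weeks plus 3 extra days.
Each full week contributes 2 days from the set (Tue, Thu): 80 × 2 = 160.
The 3 extra days are Thu, Fri, Sat — 1 of them qualifies.
Total: 160 + 1 = 161.

161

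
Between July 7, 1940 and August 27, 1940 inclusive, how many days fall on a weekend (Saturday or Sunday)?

15

July 7, 1940 is a Sunday.
From July 7, 1940 to August 27, 1940 is 52 days inclusive.
52 = 7 × 7 + 3, so there are 7 full weeks plus 3 extra days.
Each full week contributes 2 weekend days (Sat, Sun): 7 × 2 = 14.
The 3 extra days are Sun, Mon, Tue — 1 of them qualifies.
Total: 14 + 1 = 15.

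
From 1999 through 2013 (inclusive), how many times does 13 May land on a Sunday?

3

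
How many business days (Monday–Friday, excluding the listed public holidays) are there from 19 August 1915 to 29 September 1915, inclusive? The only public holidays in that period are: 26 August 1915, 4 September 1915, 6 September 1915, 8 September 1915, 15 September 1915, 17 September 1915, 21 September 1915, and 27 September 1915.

23

19 August 1915 is a Thursday.
That's 42 days from start to end, counting both.
42 = 7 × 6, so the span is exactly 6 full weeks.
Each full week contributes 5 weekdays (Mon–Fri): 6 × 5 = 30.
Holidays: 26 August 1915 (Thu); 4 September 1915 (Sat); 6 September 1915 (Mon); 8 September 1915 (Wed); 15 September 1915 (Wed); 17 September 1915 (Fri); 21 September 1915 (Tue); 27 September 1915 (Mon).
7 of the 8 holidays fall on weekdays; the rest are weekends and were already excluded.
Business days: 30 − 7 = 23.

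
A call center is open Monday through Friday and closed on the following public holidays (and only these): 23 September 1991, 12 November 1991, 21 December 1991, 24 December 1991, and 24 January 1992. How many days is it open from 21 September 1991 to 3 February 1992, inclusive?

92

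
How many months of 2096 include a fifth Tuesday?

A month has five Tuesdays exactly when Tuesday falls within its first (length − 28) days.
Jan: 31 days, starts Sun → 5 of Sun, Mon, Tue ✓
Feb: 29 days, starts Wed → 5 of Wed
Mar: 31 days, starts Thu → 5 of Thu, Fri, Sat
Apr: 30 days, starts Sun → 5 of Sun, Mon
May: 31 days, starts Tue → 5 of Tue, Wed, Thu ✓
Jun: 30 days, starts Fri → 5 of Fri, Sat
Jul: 31 days, starts Sun → 5 of Sun, Mon, Tue ✓
Aug: 31 days, starts Wed → 5 of Wed, Thu, Fri
Sep: 30 days, starts Sat → 5 of Sat, Sun
Oct: 31 days, starts Mon → 5 of Mon, Tue, Wed ✓
Nov: 30 days, starts Thu → 5 of Thu, Fri
Dec: 31 days, starts Sat → 5 of Sat, Sun, Mon
Months with five Tuesdays: Jan, May, Jul, Oct.

4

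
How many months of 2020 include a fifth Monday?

A month has five Mondays exactly when Monday falls within its first (length − 28) days.
Jan: 31 days, starts Wed → 5 of Wed, Thu, Fri
Feb: 29 days, starts Sat → 5 of Sat
Mar: 31 days, starts Sun → 5 of Sun, Mon, Tue ✓
Apr: 30 days, starts Wed → 5 of Wed, Thu
May: 31 days, starts Fri → 5 of Fri, Sat, Sun
Jun: 30 days, starts Mon → 5 of Mon, Tue ✓
Jul: 31 days, starts Wed → 5 of Wed, Thu, Fri
Aug: 31 days, starts Sat → 5 of Sat, Sun, Mon ✓
Sep: 30 days, starts Tue → 5 of Tue, Wed
Oct: 31 days, starts Thu → 5 of Thu, Fri, Sat
Nov: 30 days, starts Sun → 5 of Sun, Mon ✓
Dec: 31 days, starts Tue → 5 of Tue, Wed, Thu
Months with five Mondays: Mar, Jun, Aug, Nov.

4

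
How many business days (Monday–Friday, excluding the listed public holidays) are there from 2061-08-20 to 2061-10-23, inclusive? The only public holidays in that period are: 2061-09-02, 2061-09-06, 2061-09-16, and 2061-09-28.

41

2061-08-20 is a Saturday.
The range spans 65 days (inclusive of both endpoints).
65 = 7 × 9 + 2, so there are 9 full weeks plus 2 extra days.
Each full week contributes 5 weekdays (Mon–Fri): 9 × 5 = 45.
The 2 extra days are Sat, Sun — none qualify.
Total: 45 + 0 = 45.
Holidays: 2061-09-02 (Fri); 2061-09-06 (Tue); 2061-09-16 (Fri); 2061-09-28 (Wed).
All 4 holidays fall on weekdays, so subtract 4.
Business days: 45 − 4 = 41.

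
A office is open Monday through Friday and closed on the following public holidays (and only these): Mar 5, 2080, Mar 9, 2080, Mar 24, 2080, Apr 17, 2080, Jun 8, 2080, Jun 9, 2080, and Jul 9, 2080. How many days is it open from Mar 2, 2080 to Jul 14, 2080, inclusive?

Mar 2, 2080 is a Saturday.
The range spans 135 days (inclusive of both endpoints).
135 = 7 × 19 + 2, so there are 19 full weeks plus 2 extra days.
Each full week contributes 5 weekdays (Mon–Fri): 19 × 5 = 95.
The 2 extra days are Saturday, Sunday — none qualify.
Total: 95 + 0 = 95.
Holidays: Mar 5, 2080 (Tue); Mar 9, 2080 (Sat); Mar 24, 2080 (Sun); Apr 17, 2080 (Wed); Jun 8, 2080 (Sat); Jun 9, 2080 (Sun); Jul 9, 2080 (Tue).
3 of the 7 holidays fall on weekdays; the rest are weekends and were already excluded.
Business days: 95 − 3 = 92.

92 business days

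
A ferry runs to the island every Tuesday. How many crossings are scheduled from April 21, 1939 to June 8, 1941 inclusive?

April 21, 1939 is a Friday.
The range spans 780 days (inclusive of both endpoints).
780 = 7 × 111 + 3, so there are 111 full weeks plus 3 extra days.
Each full week contributes one Tuesday: 111 so far.
The 3 extra days are Fri, Sat, Sun — none qualify.
Total: 111 + 0 = 111.

111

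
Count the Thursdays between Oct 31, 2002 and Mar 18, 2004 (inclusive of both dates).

73 Thursdays

Oct 31, 2002 is a Thursday.
From Oct 31, 2002 to Mar 18, 2004 is 505 days inclusive.
505 = 7 × 72 + 1, so there are 72 full weeks plus 1 extra day.
Each full week contributes one Thursday: 72 so far.
The 1 extra day is Thu — 1 of them qualifies.
Total: 72 + 1 = 73.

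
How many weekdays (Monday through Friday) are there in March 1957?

21 weekdays

March 1, 1957 is a Friday.
The range spans 31 days (inclusive of both endpoints).
31 = 7 × 4 + 3, so there are 4 full weeks plus 3 extra days.
Each full week contributes 5 weekdays (Mon–Fri): 4 × 5 = 20.
The 3 extra days are Fri, Sat, Sun — 1 of them qualifies.
Total: 20 + 1 = 21.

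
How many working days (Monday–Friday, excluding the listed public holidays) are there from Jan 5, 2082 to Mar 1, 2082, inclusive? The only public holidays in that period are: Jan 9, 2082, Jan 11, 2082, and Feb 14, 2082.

39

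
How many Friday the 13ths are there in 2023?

2

The 13th falls on a Friday when the month's 13th has weekday Fri.
Jan 13 is Fri ✓; Feb 13 is Mon; Mar 13 is Mon; Apr 13 is Thu; May 13 is Sat; Jun 13 is Tue; Jul 13 is Thu; Aug 13 is Sun; Sep 13 is Wed; Oct 13 is Fri ✓; Nov 13 is Mon; Dec 13 is Wed.
Friday the 13ths: Jan, Oct.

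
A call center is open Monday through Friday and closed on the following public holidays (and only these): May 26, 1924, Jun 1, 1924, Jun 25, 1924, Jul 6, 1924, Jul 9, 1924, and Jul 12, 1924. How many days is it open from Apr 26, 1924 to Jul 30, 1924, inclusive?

Apr 26, 1924 is a Saturday.
From Apr 26, 1924 to Jul 30, 1924 is 96 days inclusive.
96 = 7 × 13 + 5, so there are 13 full weeks plus 5 extra days.
Each full week contributes 5 weekdays (Mon–Fri): 13 × 5 = 65.
The 5 extra days are Saturday, Sunday, Monday, Tuesday, Wednesday — 3 of them qualify.
Total: 65 + 3 = 68.
Holidays: May 26, 1924 (Mon); Jun 1, 1924 (Sun); Jun 25, 1924 (Wed); Jul 6, 1924 (Sun); Jul 9, 1924 (Wed); Jul 12, 1924 (Sat).
3 of the 6 holidays fall on weekdays; the rest are weekends and were already excluded.
Business days: 68 − 3 = 65.

65 business days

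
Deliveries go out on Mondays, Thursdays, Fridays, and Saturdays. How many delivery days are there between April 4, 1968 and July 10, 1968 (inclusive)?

April 4, 1968 is a Thursday.
The range spans 98 days (inclusive of both endpoints).
98 = 7 × 14, so the span is exactly 14 full weeks.
Each full week contributes 4 days from the set (Mon, Thu, Fri, Sat): 14 × 4 = 56.

56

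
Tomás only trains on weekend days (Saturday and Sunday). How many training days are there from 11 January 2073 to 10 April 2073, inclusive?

11 January 2073 is a Wednesday.
That's 90 days from start to end, counting both.
90 = 7 × 12 + 6, so there are 12 full weeks plus 6 extra days.
Each full week contributes 2 weekend days (Sat, Sun): 12 × 2 = 24.
The 6 extra days are Wednesday, Thursday, Friday, Saturday, Sunday, Monday — 2 of them qualify.
Total: 24 + 2 = 26.

26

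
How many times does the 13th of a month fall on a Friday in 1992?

The 13th falls on a Friday when the month's 13th has weekday Fri.
Jan 13 is Mon; Feb 13 is Thu; Mar 13 is Fri ✓; Apr 13 is Mon; May 13 is Wed; Jun 13 is Sat; Jul 13 is Mon; Aug 13 is Thu; Sep 13 is Sun; Oct 13 is Tue; Nov 13 is Fri ✓; Dec 13 is Sun.
Friday the 13ths: Mar, Nov.

2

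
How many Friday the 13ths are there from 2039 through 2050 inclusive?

Friday-the-13ths by year:
2039: May
2040: Jan, Apr, Jul
2041: Sep, Dec
2042: Jun
2043: Feb, Mar, Nov
2044: May
2045: Jan, Oct
2046: Apr, Jul
2047: Sep, Dec
2048: Mar, Nov
2049: Aug
2050: May

21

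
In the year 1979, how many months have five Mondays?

5

A month has five Mondays exactly when Monday falls within its first (length − 28) days.
Jan: 31 days, starts Mon → 5 of Mon, Tue, Wed ✓
Feb: 28 days, starts Thu → 5 of (none)
Mar: 31 days, starts Thu → 5 of Thu, Fri, Sat
Apr: 30 days, starts Sun → 5 of Sun, Mon ✓
May: 31 days, starts Tue → 5 of Tue, Wed, Thu
Jun: 30 days, starts Fri → 5 of Fri, Sat
Jul: 31 days, starts Sun → 5 of Sun, Mon, Tue ✓
Aug: 31 days, starts Wed → 5 of Wed, Thu, Fri
Sep: 30 days, starts Sat → 5 of Sat, Sun
Oct: 31 days, starts Mon → 5 of Mon, Tue, Wed ✓
Nov: 30 days, starts Thu → 5 of Thu, Fri
Dec: 31 days, starts Sat → 5 of Sat, Sun, Mon ✓
Months with five Mondays: Jan, Apr, Jul, Oct, Dec.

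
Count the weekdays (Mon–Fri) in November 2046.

22 weekdays

1 November 2046 is a Thursday.
From 1 November 2046 to 30 November 2046 is 30 days inclusive.
30 = 7 × 4 + 2, so there are 4 full weeks plus 2 extra days.
Each full week contributes 5 weekdays (Mon–Fri): 4 × 5 = 20.
The 2 extra days are Thursday, Friday — 2 of them qualify.
Total: 20 + 2 = 22.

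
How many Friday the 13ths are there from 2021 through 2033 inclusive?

20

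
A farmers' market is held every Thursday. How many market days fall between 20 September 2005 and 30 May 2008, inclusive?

141

20 September 2005 is a Tuesday.
From 20 September 2005 to 30 May 2008 is 984 days inclusive.
984 = 7 × 140 + 4, so there are 140 full weeks plus 4 extra days.
Each full week contributes one Thursday: 140 so far.
The 4 extra days are Tuesday, Wednesday, Thursday, Friday — 1 of them qualifies.
Total: 140 + 1 = 141.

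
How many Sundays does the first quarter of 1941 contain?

1 January 1941 is a Wednesday.
From 1 January 1941 to 31 March 1941 is 90 days inclusive.
90 = 7 × 12 + 6, so there are 12 full weeks plus 6 extra days.
Each full week contributes one Sunday: 12 so far.
The 6 extra days are Wed, Thu, Fri, Sat, Sun, Mon — 1 of them qualifies.
Total: 12 + 1 = 13.

13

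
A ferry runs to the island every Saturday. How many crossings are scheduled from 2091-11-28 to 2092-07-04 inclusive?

2091-11-28 is a Wednesday.
From 2091-11-28 to 2092-07-04 is 220 days inclusive.
220 = 7 × 31 + 3, so there are 31 full weeks plus 3 extra days.
Each full week contributes one Saturday: 31 so far.
The 3 extra days are Wednesday, Thursday, Friday — none qualify.
Total: 31 + 0 = 31.

31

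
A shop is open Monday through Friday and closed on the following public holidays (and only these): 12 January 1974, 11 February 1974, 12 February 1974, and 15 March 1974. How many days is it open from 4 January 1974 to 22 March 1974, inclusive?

53

4 January 1974 is a Friday.
That's 78 days from start to end, counting both.
78 = 7 × 11 + 1, so there are 11 full weeks plus 1 extra day.
Each full week contributes 5 weekdays (Mon–Fri): 11 × 5 = 55.
The 1 extra day is Fri — 1 of them qualifies.
Total: 55 + 1 = 56.
Holidays: 12 January 1974 (Sat); 11 February 1974 (Mon); 12 February 1974 (Tue); 15 March 1974 (Fri).
3 of the 4 holidays fall on weekdays; the rest are weekends and were already excluded.
Business days: 56 − 3 = 53.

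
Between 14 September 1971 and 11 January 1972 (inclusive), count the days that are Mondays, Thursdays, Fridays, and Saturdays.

14 September 1971 is a Tuesday.
That's 120 days from start to end, counting both.
120 = 7 × 17 + 1, so there are 17 full weeks plus 1 extra day.
Each full week contributes 4 days from the set (Mon, Thu, Fri, Sat): 17 × 4 = 68.
The 1 extra day is Tuesday — none qualify.
Total: 68 + 0 = 68.

68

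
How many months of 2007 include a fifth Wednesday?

4

A month has five Wednesdays exactly when Wednesday falls within its first (length − 28) days.
Jan: 31 days, starts Mon → 5 of Mon, Tue, Wed ✓
Feb: 28 days, starts Thu → 5 of (none)
Mar: 31 days, starts Thu → 5 of Thu, Fri, Sat
Apr: 30 days, starts Sun → 5 of Sun, Mon
May: 31 days, starts Tue → 5 of Tue, Wed, Thu ✓
Jun: 30 days, starts Fri → 5 of Fri, Sat
Jul: 31 days, starts Sun → 5 of Sun, Mon, Tue
Aug: 31 days, starts Wed → 5 of Wed, Thu, Fri ✓
Sep: 30 days, starts Sat → 5 of Sat, Sun
Oct: 31 days, starts Mon → 5 of Mon, Tue, Wed ✓
Nov: 30 days, starts Thu → 5 of Thu, Fri
Dec: 31 days, starts Sat → 5 of Sat, Sun, Mon
Months with five Wednesdays: Jan, May, Aug, Oct.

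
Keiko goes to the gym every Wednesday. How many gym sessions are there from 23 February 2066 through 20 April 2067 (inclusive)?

23 February 2066 is a Tuesday.
The range spans 422 days (inclusive of both endpoints).
422 = 7 × 60 + 2, so there are 60 full weeks plus 2 extra days.
Each full week contributes one Wednesday: 60 so far.
The 2 extra days are Tuesday, Wednesday — 1 of them qualifies.
Total: 60 + 1 = 61.

61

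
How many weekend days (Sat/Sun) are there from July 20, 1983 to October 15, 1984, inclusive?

130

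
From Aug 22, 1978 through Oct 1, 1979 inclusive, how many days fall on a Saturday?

58 Saturdays

Aug 22, 1978 is a Tuesday.
The range spans 406 days (inclusive of both endpoints).
406 = 7 × 58, so the span is exactly 58 full weeks.
Each full week contributes one Saturday: 58 so far.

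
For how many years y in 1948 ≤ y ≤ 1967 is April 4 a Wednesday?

3

Day of week of April 4 in each year:
1948: Sun, 1949: Mon, 1950: Tue, 1951: Wed ✓, 1952: Fri, 1953: Sat, 1954: Sun, 1955: Mon, 1956: Wed ✓, 1957: Thu, 1958: Fri, 1959: Sat, 1960: Mon, 1961: Tue, 1962: Wed ✓, 1963: Thu, 1964: Sat, 1965: Sun, 1966: Mon, 1967: Tue
Wednesdays: 1951, 1956, 1962.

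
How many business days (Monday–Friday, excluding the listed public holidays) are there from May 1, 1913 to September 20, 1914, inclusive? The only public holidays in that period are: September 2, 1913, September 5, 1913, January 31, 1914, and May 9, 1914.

May 1, 1913 is a Thursday.
That's 508 days from start to end, counting both.
508 = 7 × 72 + 4, so there are 72 full weeks plus 4 extra days.
Each full week contributes 5 weekdays (Mon–Fri): 72 × 5 = 360.
The 4 extra days are Thursday, Friday, Saturday, Sunday — 2 of them qualify.
Total: 360 + 2 = 362.
Holidays: September 2, 1913 (Tue); September 5, 1913 (Fri); January 31, 1914 (Sat); May 9, 1914 (Sat).
2 of the 4 holidays fall on weekdays; the rest are weekends and were already excluded.
Business days: 362 − 2 = 360.

360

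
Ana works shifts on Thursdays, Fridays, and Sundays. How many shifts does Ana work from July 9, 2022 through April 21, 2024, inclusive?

July 9, 2022 is a Saturday.
From July 9, 2022 to April 21, 2024 is 653 days inclusive.
653 = 7 × 93 + 2, so there are 93 full weeks plus 2 extra days.
Each full week contributes 3 days from the set (Thu, Fri, Sun): 93 × 3 = 279.
The 2 extra days are Saturday, Sunday — 1 of them qualifies.
Total: 279 + 1 = 280.

280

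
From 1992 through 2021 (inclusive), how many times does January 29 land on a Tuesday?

Day of week of January 29 in each year:
1992: Wed, 1993: Fri, 1994: Sat, 1995: Sun, 1996: Mon, 1997: Wed, 1998: Thu, 1999: Fri, 2000: Sat, 2001: Mon, 2002: Tue ✓, 2003: Wed, 2004: Thu, 2005: Sat, 2006: Sun, 2007: Mon, 2008: Tue ✓, 2009: Thu, 2010: Fri, 2011: Sat, 2012: Sun, 2013: Tue ✓, 2014: Wed, 2015: Thu, 2016: Fri, 2017: Sun, 2018: Mon, 2019: Tue ✓, 2020: Wed, 2021: Fri
Tuesdays: 2002, 2008, 2013, 2019.

4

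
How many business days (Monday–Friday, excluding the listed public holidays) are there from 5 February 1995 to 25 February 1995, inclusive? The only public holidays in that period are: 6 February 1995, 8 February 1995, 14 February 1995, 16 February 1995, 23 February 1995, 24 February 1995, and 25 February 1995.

9 business days

5 February 1995 is a Sunday.
That's 21 days from start to end, counting both.
21 = 7 × 3, so the span is exactly 3 full weeks.
Each full week contributes 5 weekdays (Mon–Fri): 3 × 5 = 15.
Total: 15.
Holidays: 6 February 1995 (Mon); 8 February 1995 (Wed); 14 February 1995 (Tue); 16 February 1995 (Thu); 23 February 1995 (Thu); 24 February 1995 (Fri); 25 February 1995 (Sat).
6 of the 7 holidays fall on weekdays; the rest are weekends and were already excluded.
Business days: 15 − 6 = 9.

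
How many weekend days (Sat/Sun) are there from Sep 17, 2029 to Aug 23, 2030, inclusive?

Sep 17, 2029 is a Monday.
From Sep 17, 2029 to Aug 23, 2030 is 341 days inclusive.
341 = 7 × 48 + 5, so there are 48 full weeks plus 5 extra days.
Each full week contributes 2 weekend days (Sat, Sun): 48 × 2 = 96.
The 5 extra days are Monday, Tuesday, Wednesday, Thursday, Friday — none qualify.
Total: 96 + 0 = 96.

96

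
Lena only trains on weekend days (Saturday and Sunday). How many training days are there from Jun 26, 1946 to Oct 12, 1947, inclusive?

136

Jun 26, 1946 is a Wednesday.
The range spans 474 days (inclusive of both endpoints).
474 = 7 × 67 + 5, so there are 67 full weeks plus 5 extra days.
Each full week contributes 2 weekend days (Sat, Sun): 67 × 2 = 134.
The 5 extra days are Wed, Thu, Fri, Sat, Sun — 2 of them qualify.
Total: 134 + 2 = 136.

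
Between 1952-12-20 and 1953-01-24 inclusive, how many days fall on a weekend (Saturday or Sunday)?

11

1952-12-20 is a Saturday.
From 1952-12-20 to 1953-01-24 is 36 days inclusive.
36 = 7 × 5 + 1, so there are 5 full weeks plus 1 extra day.
Each full week contributes 2 weekend days (Sat, Sun): 5 × 2 = 10.
The 1 extra day is Sat — 1 of them qualifies.
Total: 10 + 1 = 11.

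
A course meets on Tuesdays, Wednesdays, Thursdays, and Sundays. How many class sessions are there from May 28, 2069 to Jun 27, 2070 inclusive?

May 28, 2069 is a Tuesday.
That's 396 days from start to end, counting both.
396 = 7 × 56 + 4, so there are 56 full weeks plus 4 extra days.
Each full week contributes 4 days from the set (Tue, Wed, Thu, Sun): 56 × 4 = 224.
The 4 extra days are Tuesday, Wednesday, Thursday, Friday — 3 of them qualify.
Total: 224 + 3 = 227.

227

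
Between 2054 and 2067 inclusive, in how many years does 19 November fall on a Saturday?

2

Day of week of November 19 in each year:
2054: Thu, 2055: Fri, 2056: Sun, 2057: Mon, 2058: Tue, 2059: Wed, 2060: Fri, 2061: Sat ✓, 2062: Sun, 2063: Mon, 2064: Wed, 2065: Thu, 2066: Fri, 2067: Sat ✓
Saturdays: 2061, 2067.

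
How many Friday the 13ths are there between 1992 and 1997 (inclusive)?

Friday-the-13ths by year:
1992: Mar, Nov
1993: Aug
1994: May
1995: Jan, Oct
1996: Sep, Dec
1997: Jun

9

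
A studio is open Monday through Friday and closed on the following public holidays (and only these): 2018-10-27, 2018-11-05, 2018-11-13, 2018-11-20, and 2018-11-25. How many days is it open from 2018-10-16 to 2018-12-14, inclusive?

41 business days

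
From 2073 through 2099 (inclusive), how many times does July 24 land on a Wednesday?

4

Day of week of July 24 in each year:
2073: Mon, 2074: Tue, 2075: Wed ✓, 2076: Fri, 2077: Sat, 2078: Sun, 2079: Mon, 2080: Wed ✓, 2081: Thu, 2082: Fri, 2083: Sat, 2084: Mon, 2085: Tue, 2086: Wed ✓, 2087: Thu, 2088: Sat, 2089: Sun, 2090: Mon, 2091: Tue, 2092: Thu, 2093: Fri, 2094: Sat, 2095: Sun, 2096: Tue, 2097: Wed ✓, 2098: Thu, 2099: Fri
Wednesdays: 2075, 2080, 2086, 2097.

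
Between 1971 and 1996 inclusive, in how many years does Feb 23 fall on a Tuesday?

Day of week of February 23 in each year:
1971: Tue ✓, 1972: Wed, 1973: Fri, 1974: Sat, 1975: Sun, 1976: Mon, 1977: Wed, 1978: Thu, 1979: Fri, 1980: Sat, 1981: Mon, 1982: Tue ✓, 1983: Wed, 1984: Thu, 1985: Sat, 1986: Sun, 1987: Mon, 1988: Tue ✓, 1989: Thu, 1990: Fri, 1991: Sat, 1992: Sun, 1993: Tue ✓, 1994: Wed, 1995: Thu, 1996: Fri
Tuesdays: 1971, 1982, 1988, 1993.

4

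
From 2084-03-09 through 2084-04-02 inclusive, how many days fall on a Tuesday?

2084-03-09 is a Thursday.
The range spans 25 days (inclusive of both endpoints).
25 = 7 × 3 + 4, so there are 3 full weeks plus 4 extra days.
Each full week contributes one Tuesday: 3 so far.
The 4 extra days are Thu, Fri, Sat, Sun — none qualify.
Total: 3 + 0 = 3.

3 Tuesdays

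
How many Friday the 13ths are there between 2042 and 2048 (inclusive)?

Friday-the-13ths by year:
2042: Jun
2043: Feb, Mar, Nov
2044: May
2045: Jan, Oct
2046: Apr, Jul
2047: Sep, Dec
2048: Mar, Nov

13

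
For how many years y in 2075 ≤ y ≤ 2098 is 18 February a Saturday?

Day of week of February 18 in each year:
2075: Mon, 2076: Tue, 2077: Thu, 2078: Fri, 2079: Sat ✓, 2080: Sun, 2081: Tue, 2082: Wed, 2083: Thu, 2084: Fri, 2085: Sun, 2086: Mon, 2087: Tue, 2088: Wed, 2089: Fri, 2090: Sat ✓, 2091: Sun, 2092: Mon, 2093: Wed, 2094: Thu, 2095: Fri, 2096: Sat ✓, 2097: Mon, 2098: Tue
Saturdays: 2079, 2090, 2096.

3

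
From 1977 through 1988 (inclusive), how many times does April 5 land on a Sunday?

Day of week of April 5 in each year:
1977: Tue, 1978: Wed, 1979: Thu, 1980: Sat, 1981: Sun ✓, 1982: Mon, 1983: Tue, 1984: Thu, 1985: Fri, 1986: Sat, 1987: Sun ✓, 1988: Tue
Sundays: 1981, 1987.

2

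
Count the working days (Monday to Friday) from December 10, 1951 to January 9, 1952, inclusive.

December 10, 1951 is a Monday.
The range spans 31 days (inclusive of both endpoints).
31 = 7 × 4 + 3, so there are 4 full weeks plus 3 extra days.
Each full week contributes 5 weekdays (Mon–Fri): 4 × 5 = 20.
The 3 extra days are Monday, Tuesday, Wednesday — 3 of them qualify.
Total: 20 + 3 = 23.

23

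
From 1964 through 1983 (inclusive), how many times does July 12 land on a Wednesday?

3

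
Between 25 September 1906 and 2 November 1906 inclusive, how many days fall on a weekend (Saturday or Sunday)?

10

25 September 1906 is a Tuesday.
That's 39 days from start to end, counting both.
39 = 7 × 5 + 4, so there are 5 full weeks plus 4 extra days.
Each full week contributes 2 weekend days (Sat, Sun): 5 × 2 = 10.
The 4 extra days are Tuesday, Wednesday, Thursday, Friday — none qualify.
Total: 10 + 0 = 10.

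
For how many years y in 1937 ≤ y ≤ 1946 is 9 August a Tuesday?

Day of week of August 9 in each year:
1937: Mon, 1938: Tue ✓, 1939: Wed, 1940: Fri, 1941: Sat, 1942: Sun, 1943: Mon, 1944: Wed, 1945: Thu, 1946: Fri
Tuesdays: 1938.

1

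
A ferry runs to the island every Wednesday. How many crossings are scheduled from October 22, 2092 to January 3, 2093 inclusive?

11

October 22, 2092 is a Wednesday.
The range spans 74 days (inclusive of both endpoints).
74 = 7 × 10 + 4, so there are 10 full weeks plus 4 extra days.
Each full week contributes one Wednesday: 10 so far.
The 4 extra days are Wednesday, Thursday, Friday, Saturday — 1 of them qualifies.
Total: 10 + 1 = 11.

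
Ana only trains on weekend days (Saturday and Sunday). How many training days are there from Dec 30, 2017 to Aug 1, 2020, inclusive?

271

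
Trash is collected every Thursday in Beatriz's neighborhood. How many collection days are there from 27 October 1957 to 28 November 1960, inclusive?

27 October 1957 is a Sunday.
The range spans 1129 days (inclusive of both endpoints).
1129 = 7 × 161 + 2, so there are 161 full weeks plus 2 extra days.
Each full week contributes one Thursday: 161 so far.
The 2 extra days are Sun, Mon — none qualify.
Total: 161 + 0 = 161.

161 Thursdays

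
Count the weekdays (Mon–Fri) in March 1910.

1 March 1910 is a Tuesday.
That's 31 days from start to end, counting both.
31 = 7 × 4 + 3, so there are 4 full weeks plus 3 extra days.
Each full week contributes 5 weekdays (Mon–Fri): 4 × 5 = 20.
The 3 extra days are Tuesday, Wednesday, Thursday — 3 of them qualify.
Total: 20 + 3 = 23.

23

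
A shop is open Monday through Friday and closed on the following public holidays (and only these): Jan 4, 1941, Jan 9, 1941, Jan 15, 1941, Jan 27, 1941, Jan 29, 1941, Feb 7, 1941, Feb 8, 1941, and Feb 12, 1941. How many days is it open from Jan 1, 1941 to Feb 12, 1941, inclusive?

25 business days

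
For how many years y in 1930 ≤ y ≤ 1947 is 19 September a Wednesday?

Day of week of September 19 in each year:
1930: Fri, 1931: Sat, 1932: Mon, 1933: Tue, 1934: Wed ✓, 1935: Thu, 1936: Sat, 1937: Sun, 1938: Mon, 1939: Tue, 1940: Thu, 1941: Fri, 1942: Sat, 1943: Sun, 1944: Tue, 1945: Wed ✓, 1946: Thu, 1947: Fri
Wednesdays: 1934, 1945.

2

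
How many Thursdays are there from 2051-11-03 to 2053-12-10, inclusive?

109 Thursdays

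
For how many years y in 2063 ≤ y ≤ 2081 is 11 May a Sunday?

Day of week of May 11 in each year:
2063: Fri, 2064: Sun ✓, 2065: Mon, 2066: Tue, 2067: Wed, 2068: Fri, 2069: Sat, 2070: Sun ✓, 2071: Mon, 2072: Wed, 2073: Thu, 2074: Fri, 2075: Sat, 2076: Mon, 2077: Tue, 2078: Wed, 2079: Thu, 2080: Sat, 2081: Sun ✓
Sundays: 2064, 2070, 2081.

3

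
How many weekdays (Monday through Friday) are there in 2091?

261 weekdays

2091-01-01 is a Monday.
From 2091-01-01 to 2091-12-31 is 365 days inclusive.
365 = 7 × 52 + 1, so there are 52 full weeks plus 1 extra day.
Each full week contributes 5 weekdays (Mon–Fri): 52 × 5 = 260.
The 1 extra day is Mon — 1 of them qualifies.
Total: 260 + 1 = 261.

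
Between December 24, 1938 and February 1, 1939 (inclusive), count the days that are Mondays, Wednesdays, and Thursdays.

December 24, 1938 is a Saturday.
The range spans 40 days (inclusive of both endpoints).
40 = 7 × 5 + 5, so there are 5 full weeks plus 5 extra days.
Each full week contributes 3 days from the set (Mon, Wed, Thu): 5 × 3 = 15.
The 5 extra days are Saturday, Sunday, Monday, Tuesday, Wednesday — 2 of them qualify.
Total: 15 + 2 = 17.

17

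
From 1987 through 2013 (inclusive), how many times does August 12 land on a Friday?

4

Day of week of August 12 in each year:
1987: Wed, 1988: Fri ✓, 1989: Sat, 1990: Sun, 1991: Mon, 1992: Wed, 1993: Thu, 1994: Fri ✓, 1995: Sat, 1996: Mon, 1997: Tue, 1998: Wed, 1999: Thu, 2000: Sat, 2001: Sun, 2002: Mon, 2003: Tue, 2004: Thu, 2005: Fri ✓, 2006: Sat, 2007: Sun, 2008: Tue, 2009: Wed, 2010: Thu, 2011: Fri ✓, 2012: Sun, 2013: Mon
Fridays: 1988, 1994, 2005, 2011.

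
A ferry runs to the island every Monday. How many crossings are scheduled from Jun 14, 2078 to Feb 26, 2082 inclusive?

193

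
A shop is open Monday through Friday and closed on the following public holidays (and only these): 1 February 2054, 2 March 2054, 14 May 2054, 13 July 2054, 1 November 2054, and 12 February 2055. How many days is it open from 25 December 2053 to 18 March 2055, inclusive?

317

25 December 2053 is a Thursday.
That's 449 days from start to end, counting both.
449 = 7 × 64 + 1, so there are 64 full weeks plus 1 extra day.
Each full week contributes 5 weekdays (Mon–Fri): 64 × 5 = 320.
The 1 extra day is Thu — 1 of them qualifies.
Total: 320 + 1 = 321.
Holidays: 1 February 2054 (Sun); 2 March 2054 (Mon); 14 May 2054 (Thu); 13 July 2054 (Mon); 1 November 2054 (Sun); 12 February 2055 (Fri).
4 of the 6 holidays fall on weekdays; the rest are weekends and were already excluded.
Business days: 321 − 4 = 317.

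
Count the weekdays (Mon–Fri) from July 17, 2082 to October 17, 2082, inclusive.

July 17, 2082 is a Friday.
The range spans 93 days (inclusive of both endpoints).
93 = 7 × 13 + 2, so there are 13 full weeks plus 2 extra days.
Each full week contributes 5 weekdays (Mon–Fri): 13 × 5 = 65.
The 2 extra days are Fri, Sat — 1 of them qualifies.
Total: 65 + 1 = 66.

66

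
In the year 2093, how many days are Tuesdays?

52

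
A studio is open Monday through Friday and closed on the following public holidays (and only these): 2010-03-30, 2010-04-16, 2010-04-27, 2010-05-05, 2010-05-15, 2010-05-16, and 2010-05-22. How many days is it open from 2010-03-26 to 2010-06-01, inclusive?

44 business days

2010-03-26 is a Friday.
The range spans 68 days (inclusive of both endpoints).
68 = 7 × 9 + 5, so there are 9 full weeks plus 5 extra days.
Each full week contributes 5 weekdays (Mon–Fri): 9 × 5 = 45.
The 5 extra days are Friday, Saturday, Sunday, Monday, Tuesday — 3 of them qualify.
Total: 45 + 3 = 48.
Holidays: 2010-03-30 (Tue); 2010-04-16 (Fri); 2010-04-27 (Tue); 2010-05-05 (Wed); 2010-05-15 (Sat); 2010-05-16 (Sun); 2010-05-22 (Sat).
4 of the 7 holidays fall on weekdays; the rest are weekends and were already excluded.
Business days: 48 − 4 = 44.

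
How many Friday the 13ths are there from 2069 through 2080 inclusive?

21

Friday-the-13ths by year:
2069: Sep, Dec
2070: Jun
2071: Feb, Mar, Nov
2072: May
2073: Jan, Oct
2074: Apr, Jul
2075: Sep, Dec
2076: Mar, Nov
2077: Aug
2078: May
2079: Jan, Oct
2080: Sep, Dec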